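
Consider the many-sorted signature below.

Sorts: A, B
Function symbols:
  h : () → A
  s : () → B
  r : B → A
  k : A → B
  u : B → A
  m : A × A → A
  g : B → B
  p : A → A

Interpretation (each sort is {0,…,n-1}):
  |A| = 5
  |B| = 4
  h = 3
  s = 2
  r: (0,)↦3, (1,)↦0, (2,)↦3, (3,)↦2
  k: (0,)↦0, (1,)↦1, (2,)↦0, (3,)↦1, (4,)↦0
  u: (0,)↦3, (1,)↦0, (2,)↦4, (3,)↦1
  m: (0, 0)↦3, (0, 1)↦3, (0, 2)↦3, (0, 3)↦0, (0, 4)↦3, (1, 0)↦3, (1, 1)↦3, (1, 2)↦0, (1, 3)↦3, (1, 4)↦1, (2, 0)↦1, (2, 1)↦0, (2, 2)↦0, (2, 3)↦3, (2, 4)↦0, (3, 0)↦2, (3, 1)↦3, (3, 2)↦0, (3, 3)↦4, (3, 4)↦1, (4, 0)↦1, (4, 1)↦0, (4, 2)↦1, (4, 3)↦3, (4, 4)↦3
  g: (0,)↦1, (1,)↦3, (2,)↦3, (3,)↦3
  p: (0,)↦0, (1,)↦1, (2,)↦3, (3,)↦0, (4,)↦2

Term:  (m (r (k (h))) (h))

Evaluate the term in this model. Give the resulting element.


  h = 3
  (k (h)) = k(3,) = 1
  (r (k (h))) = r(1,) = 0
  h = 3
  (m (r (k (h))) (h)) = m(0, 3) = 0

value = 0


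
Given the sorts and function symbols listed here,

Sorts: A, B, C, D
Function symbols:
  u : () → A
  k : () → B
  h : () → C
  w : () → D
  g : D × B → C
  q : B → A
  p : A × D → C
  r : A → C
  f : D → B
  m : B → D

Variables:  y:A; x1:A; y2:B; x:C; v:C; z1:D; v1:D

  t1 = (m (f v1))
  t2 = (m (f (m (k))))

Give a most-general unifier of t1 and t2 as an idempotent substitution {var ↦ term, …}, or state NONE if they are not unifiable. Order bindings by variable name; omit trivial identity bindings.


{v1 ↦ (m (k))}


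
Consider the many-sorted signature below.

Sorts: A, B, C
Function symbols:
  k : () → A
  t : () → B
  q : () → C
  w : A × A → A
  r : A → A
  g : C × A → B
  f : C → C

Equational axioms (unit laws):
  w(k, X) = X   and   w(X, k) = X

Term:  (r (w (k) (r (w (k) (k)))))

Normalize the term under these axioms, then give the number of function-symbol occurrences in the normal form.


size = 3

1. (r (w (k) (r (w (k) (k)))))  →  (r (r (w (k) (k))))
2. (r (r (w (k) (k))))  →  (r (r (k)))
normal form: (r (r (k)))


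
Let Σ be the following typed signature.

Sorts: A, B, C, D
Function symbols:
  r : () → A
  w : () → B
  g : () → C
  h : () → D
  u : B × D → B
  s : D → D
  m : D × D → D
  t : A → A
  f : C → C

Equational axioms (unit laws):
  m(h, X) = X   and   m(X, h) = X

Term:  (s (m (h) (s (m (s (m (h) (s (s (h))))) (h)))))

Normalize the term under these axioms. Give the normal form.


1. (s (m (h) (s (m (s (m (h) (s (s (h))))) (h)))))  →  (s (s (m (s (m (h) (s (s (h))))) (h))))
2. (s (s (m (s (m (h) (s (s (h))))) (h))))  →  (s (s (s (m (h) (s (s (h)))))))
3. (s (s (s (m (h) (s (s (h)))))))  →  (s (s (s (s (s (h))))))

normal form = (s (s (s (s (s (h))))))


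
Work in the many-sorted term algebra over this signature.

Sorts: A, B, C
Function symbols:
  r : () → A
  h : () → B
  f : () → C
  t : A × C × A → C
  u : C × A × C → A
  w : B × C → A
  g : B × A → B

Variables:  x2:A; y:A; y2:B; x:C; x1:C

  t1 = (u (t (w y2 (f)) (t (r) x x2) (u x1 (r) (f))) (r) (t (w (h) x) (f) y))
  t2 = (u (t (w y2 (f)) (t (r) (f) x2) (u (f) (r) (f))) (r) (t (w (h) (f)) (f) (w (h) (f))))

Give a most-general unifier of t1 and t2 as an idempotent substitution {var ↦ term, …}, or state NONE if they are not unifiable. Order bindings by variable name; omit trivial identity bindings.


{x ↦ (f), x1 ↦ (f), y ↦ (w (h) (f))}


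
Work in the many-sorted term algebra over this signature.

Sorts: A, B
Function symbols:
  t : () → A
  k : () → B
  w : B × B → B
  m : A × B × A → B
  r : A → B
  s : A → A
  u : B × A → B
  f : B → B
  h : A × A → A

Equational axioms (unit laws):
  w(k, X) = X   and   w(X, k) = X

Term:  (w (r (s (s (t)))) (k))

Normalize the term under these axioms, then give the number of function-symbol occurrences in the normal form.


size = 4

1. (w (r (s (s (t)))) (k))  →  (r (s (s (t))))
normal form: (r (s (s (t))))


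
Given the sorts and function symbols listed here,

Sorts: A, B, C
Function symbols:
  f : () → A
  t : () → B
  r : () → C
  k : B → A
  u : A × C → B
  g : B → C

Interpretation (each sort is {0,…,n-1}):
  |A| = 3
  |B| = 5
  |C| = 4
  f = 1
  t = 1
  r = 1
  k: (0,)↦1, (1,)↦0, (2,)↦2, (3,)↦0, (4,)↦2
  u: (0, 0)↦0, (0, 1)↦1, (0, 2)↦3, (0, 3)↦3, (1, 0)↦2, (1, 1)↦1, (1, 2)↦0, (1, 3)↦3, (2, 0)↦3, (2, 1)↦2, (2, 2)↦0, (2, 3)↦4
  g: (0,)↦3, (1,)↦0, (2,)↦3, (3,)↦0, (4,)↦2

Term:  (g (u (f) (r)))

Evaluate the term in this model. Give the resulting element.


  f = 1
  r = 1
  (u (f) (r)) = u(1, 1) = 1
  (g (u (f) (r))) = g(1,) = 0

value = 0


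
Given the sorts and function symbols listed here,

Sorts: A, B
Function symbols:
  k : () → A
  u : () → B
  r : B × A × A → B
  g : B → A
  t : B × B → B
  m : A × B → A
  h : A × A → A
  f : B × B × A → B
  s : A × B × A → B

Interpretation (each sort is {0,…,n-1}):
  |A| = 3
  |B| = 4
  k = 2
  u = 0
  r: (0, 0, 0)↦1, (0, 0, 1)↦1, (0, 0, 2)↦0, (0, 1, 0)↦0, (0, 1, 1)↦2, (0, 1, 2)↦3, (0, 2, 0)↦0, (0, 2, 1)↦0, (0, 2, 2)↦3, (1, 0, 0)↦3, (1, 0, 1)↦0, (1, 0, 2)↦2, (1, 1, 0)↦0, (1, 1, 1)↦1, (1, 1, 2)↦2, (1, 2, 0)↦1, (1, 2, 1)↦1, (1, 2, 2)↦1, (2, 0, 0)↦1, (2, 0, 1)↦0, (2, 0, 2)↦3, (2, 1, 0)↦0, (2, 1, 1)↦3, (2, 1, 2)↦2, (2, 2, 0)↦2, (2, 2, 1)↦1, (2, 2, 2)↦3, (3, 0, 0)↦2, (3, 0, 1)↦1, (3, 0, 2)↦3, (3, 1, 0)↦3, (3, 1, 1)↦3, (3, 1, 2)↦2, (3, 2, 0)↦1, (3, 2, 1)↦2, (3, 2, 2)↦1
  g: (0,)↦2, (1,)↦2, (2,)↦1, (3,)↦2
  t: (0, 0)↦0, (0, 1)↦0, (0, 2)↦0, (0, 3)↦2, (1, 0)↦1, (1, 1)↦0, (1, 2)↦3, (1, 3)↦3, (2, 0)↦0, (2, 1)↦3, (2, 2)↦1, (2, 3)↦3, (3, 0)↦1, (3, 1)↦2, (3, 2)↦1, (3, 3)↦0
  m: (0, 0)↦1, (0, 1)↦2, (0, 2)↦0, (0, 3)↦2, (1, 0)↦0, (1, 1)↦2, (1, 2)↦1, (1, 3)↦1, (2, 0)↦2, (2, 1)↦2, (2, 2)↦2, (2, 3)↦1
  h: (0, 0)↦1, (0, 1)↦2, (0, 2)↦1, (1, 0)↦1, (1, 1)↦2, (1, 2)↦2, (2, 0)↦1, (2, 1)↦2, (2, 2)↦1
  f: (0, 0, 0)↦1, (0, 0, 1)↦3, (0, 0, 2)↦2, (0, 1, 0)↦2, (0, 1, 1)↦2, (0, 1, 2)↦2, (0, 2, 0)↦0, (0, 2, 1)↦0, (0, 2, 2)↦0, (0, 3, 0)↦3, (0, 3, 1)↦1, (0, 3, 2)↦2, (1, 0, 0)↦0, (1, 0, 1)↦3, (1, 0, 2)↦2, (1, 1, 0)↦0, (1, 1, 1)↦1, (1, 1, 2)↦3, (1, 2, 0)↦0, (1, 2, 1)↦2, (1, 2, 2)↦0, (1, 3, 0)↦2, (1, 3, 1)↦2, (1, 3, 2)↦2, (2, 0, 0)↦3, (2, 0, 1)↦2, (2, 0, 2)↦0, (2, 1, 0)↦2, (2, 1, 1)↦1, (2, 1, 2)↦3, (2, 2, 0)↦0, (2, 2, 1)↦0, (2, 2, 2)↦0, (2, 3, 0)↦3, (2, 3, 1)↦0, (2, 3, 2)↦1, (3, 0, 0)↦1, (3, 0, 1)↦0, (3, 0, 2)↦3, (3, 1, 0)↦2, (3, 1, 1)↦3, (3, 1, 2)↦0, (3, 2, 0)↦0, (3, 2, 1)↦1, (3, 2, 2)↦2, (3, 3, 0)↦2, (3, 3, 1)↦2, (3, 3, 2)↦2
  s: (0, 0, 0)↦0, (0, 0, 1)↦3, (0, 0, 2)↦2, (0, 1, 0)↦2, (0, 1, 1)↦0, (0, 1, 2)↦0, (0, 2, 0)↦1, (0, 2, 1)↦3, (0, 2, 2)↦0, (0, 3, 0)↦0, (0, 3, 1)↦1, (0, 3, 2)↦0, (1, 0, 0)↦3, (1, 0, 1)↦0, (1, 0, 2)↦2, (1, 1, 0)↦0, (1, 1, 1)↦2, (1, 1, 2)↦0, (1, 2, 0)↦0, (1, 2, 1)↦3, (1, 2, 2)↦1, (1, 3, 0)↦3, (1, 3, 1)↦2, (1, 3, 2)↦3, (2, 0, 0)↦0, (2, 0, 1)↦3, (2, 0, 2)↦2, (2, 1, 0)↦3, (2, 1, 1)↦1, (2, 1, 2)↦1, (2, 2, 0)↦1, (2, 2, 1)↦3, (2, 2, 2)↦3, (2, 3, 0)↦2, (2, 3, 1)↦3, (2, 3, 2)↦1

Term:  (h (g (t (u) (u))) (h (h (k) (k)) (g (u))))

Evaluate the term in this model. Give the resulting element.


  u = 0
  u = 0
  (t (u) (u)) = t(0, 0) = 0
  (g (t (u) (u))) = g(0,) = 2
  k = 2
  k = 2
  (h (k) (k)) = h(2, 2) = 1
  u = 0
  (g (u)) = g(0,) = 2
  (h (h (k) (k)) (g (u))) = h(1, 2) = 2
  (h (g (t (u) (u))) (h (h (k) (k)) (g (u)))) = h(2, 2) = 1

value = 1


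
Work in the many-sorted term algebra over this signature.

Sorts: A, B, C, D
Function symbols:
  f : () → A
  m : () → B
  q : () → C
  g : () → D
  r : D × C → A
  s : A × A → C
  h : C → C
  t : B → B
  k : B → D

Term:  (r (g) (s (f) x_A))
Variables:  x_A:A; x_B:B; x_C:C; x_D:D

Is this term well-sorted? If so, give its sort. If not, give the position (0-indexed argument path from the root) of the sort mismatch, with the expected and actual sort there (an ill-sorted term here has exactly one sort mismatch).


  (g) : D
    (f) : A
    x_A : A
  (s (f) x_A) : C
(r (g) (s (f) x_A)) : A

well-sorted; sort = A


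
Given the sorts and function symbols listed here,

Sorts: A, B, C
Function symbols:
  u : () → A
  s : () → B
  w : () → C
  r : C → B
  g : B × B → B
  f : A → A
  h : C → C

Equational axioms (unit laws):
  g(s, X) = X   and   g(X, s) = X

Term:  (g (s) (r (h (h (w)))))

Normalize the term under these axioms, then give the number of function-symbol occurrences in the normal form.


1. (g (s) (r (h (h (w)))))  →  (r (h (h (w))))
normal form: (r (h (h (w))))

size = 4


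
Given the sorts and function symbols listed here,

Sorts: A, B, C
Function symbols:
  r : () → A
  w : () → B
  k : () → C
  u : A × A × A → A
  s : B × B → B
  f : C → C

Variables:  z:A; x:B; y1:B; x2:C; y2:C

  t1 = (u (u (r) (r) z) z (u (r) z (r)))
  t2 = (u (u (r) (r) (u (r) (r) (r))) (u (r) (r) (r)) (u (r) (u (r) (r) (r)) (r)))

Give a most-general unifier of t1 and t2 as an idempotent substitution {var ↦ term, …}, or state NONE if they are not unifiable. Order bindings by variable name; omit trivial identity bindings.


{z ↦ (u (r) (r) (r))}


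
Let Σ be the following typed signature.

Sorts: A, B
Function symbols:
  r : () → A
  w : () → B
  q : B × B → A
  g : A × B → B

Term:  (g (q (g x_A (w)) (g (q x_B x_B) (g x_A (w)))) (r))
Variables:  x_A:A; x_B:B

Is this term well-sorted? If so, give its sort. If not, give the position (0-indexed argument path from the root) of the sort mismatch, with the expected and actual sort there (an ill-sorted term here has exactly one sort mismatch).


ill-sorted at position [1]: expected B, got A

      x_A : A
      (w) : B
    (g x_A (w)) : B
        x_B : B
        x_B : B
      (q x_B x_B) : A
        x_A : A
        (w) : B
      (g x_A (w)) : B
    (g (q x_B x_B) (g x_A (w))) : B
  (q (g x_A (w)) (g (q x_B x_B) (g x_A (w)))) : A
  (r) : A
(g (q (g x_A (w)) (g (q x_B x_B) (g x_A (w)))) (r)) : ✗ arg 1 at [1] has sort A, expected B


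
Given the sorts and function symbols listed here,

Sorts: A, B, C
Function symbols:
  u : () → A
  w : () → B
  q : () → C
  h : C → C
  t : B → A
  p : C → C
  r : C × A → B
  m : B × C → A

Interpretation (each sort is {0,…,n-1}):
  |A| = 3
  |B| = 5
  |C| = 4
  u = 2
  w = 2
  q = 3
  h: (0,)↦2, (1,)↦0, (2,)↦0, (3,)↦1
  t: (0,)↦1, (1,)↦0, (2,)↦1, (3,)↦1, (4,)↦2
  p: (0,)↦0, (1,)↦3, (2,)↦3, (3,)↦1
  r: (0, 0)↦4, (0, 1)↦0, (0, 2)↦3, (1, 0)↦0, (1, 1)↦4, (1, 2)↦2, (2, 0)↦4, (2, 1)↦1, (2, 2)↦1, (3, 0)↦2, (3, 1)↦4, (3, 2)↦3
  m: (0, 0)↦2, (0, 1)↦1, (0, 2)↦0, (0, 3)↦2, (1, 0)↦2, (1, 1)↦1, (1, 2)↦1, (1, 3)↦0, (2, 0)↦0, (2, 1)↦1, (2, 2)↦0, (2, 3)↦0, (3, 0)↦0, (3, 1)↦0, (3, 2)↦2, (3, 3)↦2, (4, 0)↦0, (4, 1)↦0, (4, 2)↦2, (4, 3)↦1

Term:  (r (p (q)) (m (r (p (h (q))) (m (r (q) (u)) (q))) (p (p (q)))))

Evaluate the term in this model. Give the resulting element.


value = 2

  q = 3
  (p (q)) = p(3,) = 1
  q = 3
  (h (q)) = h(3,) = 1
  (p (h (q))) = p(1,) = 3
  q = 3
  u = 2
  (r (q) (u)) = r(3, 2) = 3
  q = 3
  (m (r (q) (u)) (q)) = m(3, 3) = 2
  (r (p (h (q))) (m (r (q) (u)) (q))) = r(3, 2) = 3
  q = 3
  (p (q)) = p(3,) = 1
  (p (p (q))) = p(1,) = 3
  (m (r (p (h (q))) (m (r (q) (u)) (q))) (p (p (q)))) = m(3, 3) = 2
  (r (p (q)) (m (r (p (h (q))) (m (r (q) (u)) (q))) (p (p (q))))) = r(1, 2) = 2


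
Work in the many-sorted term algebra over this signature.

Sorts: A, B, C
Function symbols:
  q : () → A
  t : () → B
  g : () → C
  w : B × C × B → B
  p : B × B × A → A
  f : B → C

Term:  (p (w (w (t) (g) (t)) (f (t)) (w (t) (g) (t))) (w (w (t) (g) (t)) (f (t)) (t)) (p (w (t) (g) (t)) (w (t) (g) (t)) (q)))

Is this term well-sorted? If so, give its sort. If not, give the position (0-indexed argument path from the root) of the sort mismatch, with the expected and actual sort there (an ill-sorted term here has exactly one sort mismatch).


      (t) : B
      (g) : C
      (t) : B
    (w (t) (g) (t)) : B
      (t) : B
    (f (t)) : C
      (t) : B
      (g) : C
      (t) : B
    (w (t) (g) (t)) : B
  (w (w (t) (g) (t)) (f (t)) (w (t) (g) (t))) : B
      (t) : B
      (g) : C
      (t) : B
    (w (t) (g) (t)) : B
      (t) : B
    (f (t)) : C
    (t) : B
  (w (w (t) (g) (t)) (f (t)) (t)) : B
      (t) : B
      (g) : C
      (t) : B
    (w (t) (g) (t)) : B
      (t) : B
      (g) : C
      (t) : B
    (w (t) (g) (t)) : B
    (q) : A
  (p (w (t) (g) (t)) (w (t) (g) (t)) (q)) : A
(p (w (w (t) (g) (t)) (f (t)) (w (t) (g) (t))) (w (w (t) (g) (t)) (f (t)) (t)) (p (w (t) (g) (t)) (w (t) (g) (t)) (q))) : A

well-sorted; sort = A


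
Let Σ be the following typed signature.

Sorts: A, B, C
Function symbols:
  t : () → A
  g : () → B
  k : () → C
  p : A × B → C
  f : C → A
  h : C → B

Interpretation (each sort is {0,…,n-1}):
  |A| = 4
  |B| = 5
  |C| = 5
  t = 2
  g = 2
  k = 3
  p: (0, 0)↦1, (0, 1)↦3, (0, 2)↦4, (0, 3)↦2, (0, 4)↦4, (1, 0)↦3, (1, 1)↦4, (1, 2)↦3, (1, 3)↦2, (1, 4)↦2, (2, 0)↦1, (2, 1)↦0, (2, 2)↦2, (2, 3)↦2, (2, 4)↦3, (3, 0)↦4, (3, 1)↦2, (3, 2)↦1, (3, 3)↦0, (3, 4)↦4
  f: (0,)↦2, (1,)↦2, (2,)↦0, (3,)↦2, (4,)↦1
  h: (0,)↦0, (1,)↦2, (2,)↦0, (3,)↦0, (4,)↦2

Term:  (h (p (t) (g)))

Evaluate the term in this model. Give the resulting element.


  t = 2
  g = 2
  (p (t) (g)) = p(2, 2) = 2
  (h (p (t) (g))) = h(2,) = 0

value = 0


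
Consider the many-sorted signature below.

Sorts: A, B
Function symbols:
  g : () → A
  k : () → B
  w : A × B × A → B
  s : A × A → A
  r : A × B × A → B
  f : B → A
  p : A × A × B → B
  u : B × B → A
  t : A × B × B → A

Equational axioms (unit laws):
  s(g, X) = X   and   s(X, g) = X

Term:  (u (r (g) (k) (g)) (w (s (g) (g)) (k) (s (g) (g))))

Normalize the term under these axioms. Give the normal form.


normal form = (u (r (g) (k) (g)) (w (g) (k) (g)))

1. (u (r (g) (k) (g)) (w (s (g) (g)) (k) (s (g) (g))))  →  (u (r (g) (k) (g)) (w (g) (k) (s (g) (g))))
2. (u (r (g) (k) (g)) (w (g) (k) (s (g) (g))))  →  (u (r (g) (k) (g)) (w (g) (k) (g)))


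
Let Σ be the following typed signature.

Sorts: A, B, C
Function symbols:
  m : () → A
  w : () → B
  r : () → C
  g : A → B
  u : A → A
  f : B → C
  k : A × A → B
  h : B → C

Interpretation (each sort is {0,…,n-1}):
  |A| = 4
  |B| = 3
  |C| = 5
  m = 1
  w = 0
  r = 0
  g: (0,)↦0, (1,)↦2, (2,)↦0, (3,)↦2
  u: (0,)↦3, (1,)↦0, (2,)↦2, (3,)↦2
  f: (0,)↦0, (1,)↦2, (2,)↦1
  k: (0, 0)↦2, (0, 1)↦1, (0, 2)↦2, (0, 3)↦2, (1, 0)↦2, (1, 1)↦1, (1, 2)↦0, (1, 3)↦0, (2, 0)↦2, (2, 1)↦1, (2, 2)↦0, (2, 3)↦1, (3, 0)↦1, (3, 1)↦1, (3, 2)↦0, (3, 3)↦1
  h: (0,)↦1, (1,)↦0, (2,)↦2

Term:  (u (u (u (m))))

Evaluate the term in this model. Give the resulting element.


value = 2

  m = 1
  (u (m)) = u(1,) = 0
  (u (u (m))) = u(0,) = 3
  (u (u (u (m)))) = u(3,) = 2


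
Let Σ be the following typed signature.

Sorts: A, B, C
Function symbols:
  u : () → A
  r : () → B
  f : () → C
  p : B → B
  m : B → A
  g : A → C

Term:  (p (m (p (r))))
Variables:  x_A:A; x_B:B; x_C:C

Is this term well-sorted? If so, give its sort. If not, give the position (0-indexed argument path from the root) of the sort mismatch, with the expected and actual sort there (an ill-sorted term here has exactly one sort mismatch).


ill-sorted at position [0]: expected B, got A

      (r) : B
    (p (r)) : B
  (m (p (r))) : A
(p (m (p (r)))) : ✗ arg 0 at [0] has sort A, expected B


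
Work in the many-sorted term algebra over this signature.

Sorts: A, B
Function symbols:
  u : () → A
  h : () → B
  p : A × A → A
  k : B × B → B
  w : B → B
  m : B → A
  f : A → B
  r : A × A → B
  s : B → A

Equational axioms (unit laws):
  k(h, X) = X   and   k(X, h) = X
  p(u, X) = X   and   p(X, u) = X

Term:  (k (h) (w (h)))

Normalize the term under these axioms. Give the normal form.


1. (k (h) (w (h)))  →  (w (h))

normal form = (w (h))


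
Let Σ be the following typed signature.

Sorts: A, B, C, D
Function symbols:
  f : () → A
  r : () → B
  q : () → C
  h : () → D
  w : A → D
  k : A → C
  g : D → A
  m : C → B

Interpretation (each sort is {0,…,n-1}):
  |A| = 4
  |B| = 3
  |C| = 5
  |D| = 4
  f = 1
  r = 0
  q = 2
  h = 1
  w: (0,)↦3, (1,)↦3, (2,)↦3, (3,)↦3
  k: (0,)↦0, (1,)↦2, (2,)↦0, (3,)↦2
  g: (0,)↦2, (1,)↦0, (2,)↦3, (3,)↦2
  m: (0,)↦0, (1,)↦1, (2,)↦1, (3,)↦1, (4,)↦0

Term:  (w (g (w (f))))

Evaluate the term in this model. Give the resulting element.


value = 3

  f = 1
  (w (f)) = w(1,) = 3
  (g (w (f))) = g(3,) = 2
  (w (g (w (f)))) = w(2,) = 3


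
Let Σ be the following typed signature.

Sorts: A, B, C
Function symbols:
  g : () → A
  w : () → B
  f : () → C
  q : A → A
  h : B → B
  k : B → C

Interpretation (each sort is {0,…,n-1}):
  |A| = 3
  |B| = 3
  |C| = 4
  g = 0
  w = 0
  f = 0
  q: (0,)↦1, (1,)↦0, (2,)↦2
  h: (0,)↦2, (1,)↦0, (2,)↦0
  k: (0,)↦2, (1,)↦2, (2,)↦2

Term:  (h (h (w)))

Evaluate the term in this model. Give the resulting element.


  w = 0
  (h (w)) = h(0,) = 2
  (h (h (w))) = h(2,) = 0

value = 0


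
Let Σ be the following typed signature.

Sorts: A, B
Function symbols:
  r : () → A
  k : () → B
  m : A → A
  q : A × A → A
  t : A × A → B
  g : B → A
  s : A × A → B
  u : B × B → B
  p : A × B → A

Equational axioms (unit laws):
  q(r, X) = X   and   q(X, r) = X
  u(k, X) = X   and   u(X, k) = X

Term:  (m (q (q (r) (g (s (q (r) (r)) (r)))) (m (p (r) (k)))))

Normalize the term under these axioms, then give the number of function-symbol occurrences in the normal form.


1. (m (q (q (r) (g (s (q (r) (r)) (r)))) (m (p (r) (k)))))  →  (m (q (g (s (q (r) (r)) (r))) (m (p (r) (k)))))
2. (m (q (g (s (q (r) (r)) (r))) (m (p (r) (k)))))  →  (m (q (g (s (r) (r))) (m (p (r) (k)))))
normal form: (m (q (g (s (r) (r))) (m (p (r) (k)))))

size = 10


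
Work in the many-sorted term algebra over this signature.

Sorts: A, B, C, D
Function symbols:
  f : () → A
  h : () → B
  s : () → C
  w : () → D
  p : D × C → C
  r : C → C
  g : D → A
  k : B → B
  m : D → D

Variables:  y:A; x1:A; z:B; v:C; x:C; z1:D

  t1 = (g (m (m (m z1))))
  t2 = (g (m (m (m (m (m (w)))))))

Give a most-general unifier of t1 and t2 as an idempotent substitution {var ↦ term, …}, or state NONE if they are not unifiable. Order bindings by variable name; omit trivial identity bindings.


{z1 ↦ (m (m (w)))}


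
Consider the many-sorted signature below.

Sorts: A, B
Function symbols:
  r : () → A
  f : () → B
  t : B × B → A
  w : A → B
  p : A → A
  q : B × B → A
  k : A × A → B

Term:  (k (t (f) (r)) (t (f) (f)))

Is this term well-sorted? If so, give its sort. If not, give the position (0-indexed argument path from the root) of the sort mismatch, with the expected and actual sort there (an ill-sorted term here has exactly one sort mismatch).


    (f) : B
    (r) : A
  (t (f) (r)) : ✗ arg 1 at [0, 1] has sort A, expected B
    (f) : B
    (f) : B
  (t (f) (f)) : A

ill-sorted at position [0, 1]: expected B, got A


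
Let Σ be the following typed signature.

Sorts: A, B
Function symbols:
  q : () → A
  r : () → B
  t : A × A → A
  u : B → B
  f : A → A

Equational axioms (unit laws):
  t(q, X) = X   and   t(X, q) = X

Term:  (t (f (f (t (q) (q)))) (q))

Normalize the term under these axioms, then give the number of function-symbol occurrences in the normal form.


1. (t (f (f (t (q) (q)))) (q))  →  (f (f (t (q) (q))))
2. (f (f (t (q) (q))))  →  (f (f (q)))
normal form: (f (f (q)))

size = 3


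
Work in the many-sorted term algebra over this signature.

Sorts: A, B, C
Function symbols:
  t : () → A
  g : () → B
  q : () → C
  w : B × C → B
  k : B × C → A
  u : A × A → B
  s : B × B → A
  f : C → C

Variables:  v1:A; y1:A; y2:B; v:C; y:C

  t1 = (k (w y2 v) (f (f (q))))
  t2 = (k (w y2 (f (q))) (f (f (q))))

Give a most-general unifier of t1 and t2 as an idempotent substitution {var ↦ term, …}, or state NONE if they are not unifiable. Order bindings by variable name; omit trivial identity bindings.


{v ↦ (f (q))}


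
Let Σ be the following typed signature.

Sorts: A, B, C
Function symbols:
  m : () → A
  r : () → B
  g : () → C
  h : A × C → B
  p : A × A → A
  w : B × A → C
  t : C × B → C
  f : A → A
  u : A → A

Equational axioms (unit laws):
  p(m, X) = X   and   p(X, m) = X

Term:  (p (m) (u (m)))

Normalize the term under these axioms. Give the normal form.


normal form = (u (m))

1. (p (m) (u (m)))  →  (u (m))


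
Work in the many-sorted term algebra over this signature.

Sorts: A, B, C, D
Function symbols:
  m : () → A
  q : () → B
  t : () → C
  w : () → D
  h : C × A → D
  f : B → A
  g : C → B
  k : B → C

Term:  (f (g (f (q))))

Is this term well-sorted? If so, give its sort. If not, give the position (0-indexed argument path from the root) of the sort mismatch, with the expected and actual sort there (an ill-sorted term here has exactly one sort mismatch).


      (q) : B
    (f (q)) : A
  (g (f (q))) : ✗ arg 0 at [0, 0] has sort A, expected C

ill-sorted at position [0, 0]: expected C, got A


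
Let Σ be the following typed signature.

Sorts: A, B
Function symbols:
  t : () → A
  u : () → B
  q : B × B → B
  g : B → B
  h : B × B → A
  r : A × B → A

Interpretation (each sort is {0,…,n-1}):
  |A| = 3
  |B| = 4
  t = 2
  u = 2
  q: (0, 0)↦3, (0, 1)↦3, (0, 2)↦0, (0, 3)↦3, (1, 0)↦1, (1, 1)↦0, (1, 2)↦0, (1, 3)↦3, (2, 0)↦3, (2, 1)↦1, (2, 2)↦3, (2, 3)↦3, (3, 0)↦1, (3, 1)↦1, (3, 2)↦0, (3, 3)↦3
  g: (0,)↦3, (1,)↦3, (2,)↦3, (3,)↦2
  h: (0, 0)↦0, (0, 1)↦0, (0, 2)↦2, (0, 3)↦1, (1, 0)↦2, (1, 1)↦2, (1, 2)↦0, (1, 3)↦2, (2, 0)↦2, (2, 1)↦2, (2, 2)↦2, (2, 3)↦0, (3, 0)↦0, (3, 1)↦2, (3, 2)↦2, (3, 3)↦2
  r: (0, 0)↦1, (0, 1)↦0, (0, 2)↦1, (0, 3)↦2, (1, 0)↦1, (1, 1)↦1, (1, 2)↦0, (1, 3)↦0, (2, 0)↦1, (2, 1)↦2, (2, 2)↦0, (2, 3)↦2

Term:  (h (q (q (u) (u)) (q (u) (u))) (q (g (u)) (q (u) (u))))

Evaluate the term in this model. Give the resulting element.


value = 2

  u = 2
  u = 2
  (q (u) (u)) = q(2, 2) = 3
  u = 2
  u = 2
  (q (u) (u)) = q(2, 2) = 3
  (q (q (u) (u)) (q (u) (u))) = q(3, 3) = 3
  u = 2
  (g (u)) = g(2,) = 3
  u = 2
  u = 2
  (q (u) (u)) = q(2, 2) = 3
  (q (g (u)) (q (u) (u))) = q(3, 3) = 3
  (h (q (q (u) (u)) (q (u) (u))) (q (g (u)) (q (u) (u)))) = h(3, 3) = 2


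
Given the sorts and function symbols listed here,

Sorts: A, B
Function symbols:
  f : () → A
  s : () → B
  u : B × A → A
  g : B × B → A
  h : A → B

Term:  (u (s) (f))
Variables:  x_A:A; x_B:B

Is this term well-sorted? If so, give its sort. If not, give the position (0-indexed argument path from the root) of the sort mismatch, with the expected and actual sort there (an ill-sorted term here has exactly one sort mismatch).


  (s) : B
  (f) : A
(u (s) (f)) : A

well-sorted; sort = A


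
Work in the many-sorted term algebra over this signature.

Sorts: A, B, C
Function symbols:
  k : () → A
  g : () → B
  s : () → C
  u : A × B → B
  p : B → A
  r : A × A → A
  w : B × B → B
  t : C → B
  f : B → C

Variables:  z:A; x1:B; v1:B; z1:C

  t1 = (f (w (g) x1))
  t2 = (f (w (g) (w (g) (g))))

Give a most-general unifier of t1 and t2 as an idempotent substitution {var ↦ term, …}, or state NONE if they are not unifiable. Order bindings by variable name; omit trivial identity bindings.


{x1 ↦ (w (g) (g))}


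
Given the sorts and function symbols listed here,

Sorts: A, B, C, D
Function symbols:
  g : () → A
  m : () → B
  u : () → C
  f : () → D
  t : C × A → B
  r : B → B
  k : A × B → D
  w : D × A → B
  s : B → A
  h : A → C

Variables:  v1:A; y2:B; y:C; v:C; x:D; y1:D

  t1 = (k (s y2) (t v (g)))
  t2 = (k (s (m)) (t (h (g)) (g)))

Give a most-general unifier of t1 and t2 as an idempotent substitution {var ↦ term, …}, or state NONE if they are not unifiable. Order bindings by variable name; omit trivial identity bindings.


{v ↦ (h (g)), y2 ↦ (m)}


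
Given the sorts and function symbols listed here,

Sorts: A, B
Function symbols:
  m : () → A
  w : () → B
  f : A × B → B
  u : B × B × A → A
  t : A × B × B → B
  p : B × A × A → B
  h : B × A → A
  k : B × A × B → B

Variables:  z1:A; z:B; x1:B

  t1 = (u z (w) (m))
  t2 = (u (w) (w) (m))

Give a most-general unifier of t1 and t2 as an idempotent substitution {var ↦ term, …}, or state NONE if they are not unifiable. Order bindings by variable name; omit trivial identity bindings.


{z ↦ (w)}


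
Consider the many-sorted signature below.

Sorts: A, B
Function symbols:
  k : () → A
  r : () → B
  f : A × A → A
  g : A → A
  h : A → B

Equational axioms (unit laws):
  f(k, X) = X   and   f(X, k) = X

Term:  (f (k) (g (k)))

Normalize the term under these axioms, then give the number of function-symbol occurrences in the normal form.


1. (f (k) (g (k)))  →  (g (k))
normal form: (g (k))

size = 2


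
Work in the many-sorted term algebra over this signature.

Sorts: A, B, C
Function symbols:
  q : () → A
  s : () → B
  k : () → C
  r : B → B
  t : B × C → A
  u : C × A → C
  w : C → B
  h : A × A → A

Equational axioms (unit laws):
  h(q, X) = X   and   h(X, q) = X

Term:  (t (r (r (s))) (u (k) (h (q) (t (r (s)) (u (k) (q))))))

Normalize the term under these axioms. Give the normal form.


normal form = (t (r (r (s))) (u (k) (t (r (s)) (u (k) (q)))))

1. (t (r (r (s))) (u (k) (h (q) (t (r (s)) (u (k) (q))))))  →  (t (r (r (s))) (u (k) (t (r (s)) (u (k) (q)))))


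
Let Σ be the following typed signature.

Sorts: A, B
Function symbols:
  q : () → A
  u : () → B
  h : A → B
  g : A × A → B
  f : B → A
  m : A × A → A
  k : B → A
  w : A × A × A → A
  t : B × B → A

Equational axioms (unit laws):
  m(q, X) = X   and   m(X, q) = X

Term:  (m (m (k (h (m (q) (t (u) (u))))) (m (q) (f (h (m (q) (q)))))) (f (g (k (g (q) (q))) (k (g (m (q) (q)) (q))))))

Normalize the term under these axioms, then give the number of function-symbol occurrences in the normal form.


1. (m (m (k (h (m (q) (t (u) (u))))) (m (q) (f (h (m (q) (q)))))) (f (g (k (g (q) (q))) (k (g (m (q) (q)) (q))))))  →  (m (m (k (h (t (u) (u)))) (m (q) (f (h (m (q) (q)))))) (f (g (k (g (q) (q))) (k (g (m (q) (q)) (q))))))
2. (m (m (k (h (t (u) (u)))) (m (q) (f (h (m (q) (q)))))) (f (g (k (g (q) (q))) (k (g (m (q) (q)) (q))))))  →  (m (m (k (h (t (u) (u)))) (f (h (m (q) (q))))) (f (g (k (g (q) (q))) (k (g (m (q) (q)) (q))))))
3. (m (m (k (h (t (u) (u)))) (f (h (m (q) (q))))) (f (g (k (g (q) (q))) (k (g (m (q) (q)) (q))))))  →  (m (m (k (h (t (u) (u)))) (f (h (q)))) (f (g (k (g (q) (q))) (k (g (m (q) (q)) (q))))))
4. (m (m (k (h (t (u) (u)))) (f (h (q)))) (f (g (k (g (q) (q))) (k (g (m (q) (q)) (q))))))  →  (m (m (k (h (t (u) (u)))) (f (h (q)))) (f (g (k (g (q) (q))) (k (g (q) (q))))))
normal form: (m (m (k (h (t (u) (u)))) (f (h (q)))) (f (g (k (g (q) (q))) (k (g (q) (q))))))

size = 20


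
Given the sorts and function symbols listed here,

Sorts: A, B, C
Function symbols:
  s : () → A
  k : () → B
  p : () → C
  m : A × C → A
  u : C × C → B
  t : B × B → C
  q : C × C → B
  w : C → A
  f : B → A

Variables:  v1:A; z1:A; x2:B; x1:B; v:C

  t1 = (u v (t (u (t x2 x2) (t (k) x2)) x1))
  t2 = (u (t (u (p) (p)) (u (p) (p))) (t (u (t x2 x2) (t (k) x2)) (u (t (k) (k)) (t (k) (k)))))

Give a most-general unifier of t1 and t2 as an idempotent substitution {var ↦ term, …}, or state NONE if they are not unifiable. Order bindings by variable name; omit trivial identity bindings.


{v ↦ (t (u (p) (p)) (u (p) (p))), x1 ↦ (u (t (k) (k)) (t (k) (k)))}


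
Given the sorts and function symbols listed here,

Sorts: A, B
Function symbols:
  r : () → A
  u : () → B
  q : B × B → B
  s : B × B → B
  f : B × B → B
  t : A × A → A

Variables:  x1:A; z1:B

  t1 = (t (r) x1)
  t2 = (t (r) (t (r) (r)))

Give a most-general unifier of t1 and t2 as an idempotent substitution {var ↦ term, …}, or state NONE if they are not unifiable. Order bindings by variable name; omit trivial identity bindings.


{x1 ↦ (t (r) (r))}


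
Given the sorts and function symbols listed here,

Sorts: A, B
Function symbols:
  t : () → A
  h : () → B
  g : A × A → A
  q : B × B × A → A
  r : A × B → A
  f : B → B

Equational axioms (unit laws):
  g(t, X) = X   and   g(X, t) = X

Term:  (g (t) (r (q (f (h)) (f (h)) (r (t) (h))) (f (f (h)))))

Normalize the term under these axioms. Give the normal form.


normal form = (r (q (f (h)) (f (h)) (r (t) (h))) (f (f (h))))

1. (g (t) (r (q (f (h)) (f (h)) (r (t) (h))) (f (f (h)))))  →  (r (q (f (h)) (f (h)) (r (t) (h))) (f (f (h))))


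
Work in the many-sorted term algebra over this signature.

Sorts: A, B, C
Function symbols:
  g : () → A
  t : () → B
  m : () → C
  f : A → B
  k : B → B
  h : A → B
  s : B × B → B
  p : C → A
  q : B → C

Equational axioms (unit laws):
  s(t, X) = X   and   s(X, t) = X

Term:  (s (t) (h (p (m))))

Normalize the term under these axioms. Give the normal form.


1. (s (t) (h (p (m))))  →  (h (p (m)))

normal form = (h (p (m)))


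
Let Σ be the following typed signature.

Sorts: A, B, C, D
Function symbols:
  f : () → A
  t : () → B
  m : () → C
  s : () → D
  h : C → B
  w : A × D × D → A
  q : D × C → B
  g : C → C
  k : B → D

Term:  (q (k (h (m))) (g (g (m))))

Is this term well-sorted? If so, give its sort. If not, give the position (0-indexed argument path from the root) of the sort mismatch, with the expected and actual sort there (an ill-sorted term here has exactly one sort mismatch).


well-sorted; sort = B

      (m) : C
    (h (m)) : B
  (k (h (m))) : D
      (m) : C
    (g (m)) : C
  (g (g (m))) : C
(q (k (h (m))) (g (g (m)))) : B


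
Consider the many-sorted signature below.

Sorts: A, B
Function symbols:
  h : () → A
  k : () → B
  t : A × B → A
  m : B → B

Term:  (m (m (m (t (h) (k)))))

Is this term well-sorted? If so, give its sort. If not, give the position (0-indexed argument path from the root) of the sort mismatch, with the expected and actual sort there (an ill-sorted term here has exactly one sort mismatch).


        (h) : A
        (k) : B
      (t (h) (k)) : A
    (m (t (h) (k))) : ✗ arg 0 at [0, 0, 0] has sort A, expected B

ill-sorted at position [0, 0, 0]: expected B, got A


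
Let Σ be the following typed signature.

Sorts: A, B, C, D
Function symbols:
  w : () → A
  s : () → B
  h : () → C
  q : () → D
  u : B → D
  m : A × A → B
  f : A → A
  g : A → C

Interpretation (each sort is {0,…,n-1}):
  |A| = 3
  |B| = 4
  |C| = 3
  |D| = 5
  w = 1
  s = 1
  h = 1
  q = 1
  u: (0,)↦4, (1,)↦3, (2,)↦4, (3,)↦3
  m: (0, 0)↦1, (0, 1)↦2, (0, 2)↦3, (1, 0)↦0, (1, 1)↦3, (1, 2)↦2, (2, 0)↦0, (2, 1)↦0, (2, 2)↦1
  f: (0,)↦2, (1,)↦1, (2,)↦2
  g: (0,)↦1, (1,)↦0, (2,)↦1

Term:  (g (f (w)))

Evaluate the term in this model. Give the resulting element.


value = 0

  w = 1
  (f (w)) = f(1,) = 1
  (g (f (w))) = g(1,) = 0


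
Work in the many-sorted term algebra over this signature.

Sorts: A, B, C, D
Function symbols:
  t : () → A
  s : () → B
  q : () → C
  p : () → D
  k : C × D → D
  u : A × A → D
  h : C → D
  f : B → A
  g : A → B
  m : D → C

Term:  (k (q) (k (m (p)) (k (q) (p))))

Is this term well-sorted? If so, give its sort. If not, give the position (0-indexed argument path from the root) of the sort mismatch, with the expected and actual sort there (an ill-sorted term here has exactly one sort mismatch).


well-sorted; sort = D

  (q) : C
      (p) : D
    (m (p)) : C
      (q) : C
      (p) : D
    (k (q) (p)) : D
  (k (m (p)) (k (q) (p))) : D
(k (q) (k (m (p)) (k (q) (p)))) : D


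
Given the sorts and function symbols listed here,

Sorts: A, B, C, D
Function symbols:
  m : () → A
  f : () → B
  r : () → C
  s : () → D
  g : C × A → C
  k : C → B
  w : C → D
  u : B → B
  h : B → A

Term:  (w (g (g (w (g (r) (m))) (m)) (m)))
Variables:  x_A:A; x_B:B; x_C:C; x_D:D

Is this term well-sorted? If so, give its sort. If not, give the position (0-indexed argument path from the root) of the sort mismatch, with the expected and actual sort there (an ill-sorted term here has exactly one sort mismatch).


ill-sorted at position [0, 0, 0]: expected C, got D

          (r) : C
          (m) : A
        (g (r) (m)) : C
      (w (g (r) (m))) : D
      (m) : A
    (g (w (g (r) (m))) (m)) : ✗ arg 0 at [0, 0, 0] has sort D, expected C
    (m) : A


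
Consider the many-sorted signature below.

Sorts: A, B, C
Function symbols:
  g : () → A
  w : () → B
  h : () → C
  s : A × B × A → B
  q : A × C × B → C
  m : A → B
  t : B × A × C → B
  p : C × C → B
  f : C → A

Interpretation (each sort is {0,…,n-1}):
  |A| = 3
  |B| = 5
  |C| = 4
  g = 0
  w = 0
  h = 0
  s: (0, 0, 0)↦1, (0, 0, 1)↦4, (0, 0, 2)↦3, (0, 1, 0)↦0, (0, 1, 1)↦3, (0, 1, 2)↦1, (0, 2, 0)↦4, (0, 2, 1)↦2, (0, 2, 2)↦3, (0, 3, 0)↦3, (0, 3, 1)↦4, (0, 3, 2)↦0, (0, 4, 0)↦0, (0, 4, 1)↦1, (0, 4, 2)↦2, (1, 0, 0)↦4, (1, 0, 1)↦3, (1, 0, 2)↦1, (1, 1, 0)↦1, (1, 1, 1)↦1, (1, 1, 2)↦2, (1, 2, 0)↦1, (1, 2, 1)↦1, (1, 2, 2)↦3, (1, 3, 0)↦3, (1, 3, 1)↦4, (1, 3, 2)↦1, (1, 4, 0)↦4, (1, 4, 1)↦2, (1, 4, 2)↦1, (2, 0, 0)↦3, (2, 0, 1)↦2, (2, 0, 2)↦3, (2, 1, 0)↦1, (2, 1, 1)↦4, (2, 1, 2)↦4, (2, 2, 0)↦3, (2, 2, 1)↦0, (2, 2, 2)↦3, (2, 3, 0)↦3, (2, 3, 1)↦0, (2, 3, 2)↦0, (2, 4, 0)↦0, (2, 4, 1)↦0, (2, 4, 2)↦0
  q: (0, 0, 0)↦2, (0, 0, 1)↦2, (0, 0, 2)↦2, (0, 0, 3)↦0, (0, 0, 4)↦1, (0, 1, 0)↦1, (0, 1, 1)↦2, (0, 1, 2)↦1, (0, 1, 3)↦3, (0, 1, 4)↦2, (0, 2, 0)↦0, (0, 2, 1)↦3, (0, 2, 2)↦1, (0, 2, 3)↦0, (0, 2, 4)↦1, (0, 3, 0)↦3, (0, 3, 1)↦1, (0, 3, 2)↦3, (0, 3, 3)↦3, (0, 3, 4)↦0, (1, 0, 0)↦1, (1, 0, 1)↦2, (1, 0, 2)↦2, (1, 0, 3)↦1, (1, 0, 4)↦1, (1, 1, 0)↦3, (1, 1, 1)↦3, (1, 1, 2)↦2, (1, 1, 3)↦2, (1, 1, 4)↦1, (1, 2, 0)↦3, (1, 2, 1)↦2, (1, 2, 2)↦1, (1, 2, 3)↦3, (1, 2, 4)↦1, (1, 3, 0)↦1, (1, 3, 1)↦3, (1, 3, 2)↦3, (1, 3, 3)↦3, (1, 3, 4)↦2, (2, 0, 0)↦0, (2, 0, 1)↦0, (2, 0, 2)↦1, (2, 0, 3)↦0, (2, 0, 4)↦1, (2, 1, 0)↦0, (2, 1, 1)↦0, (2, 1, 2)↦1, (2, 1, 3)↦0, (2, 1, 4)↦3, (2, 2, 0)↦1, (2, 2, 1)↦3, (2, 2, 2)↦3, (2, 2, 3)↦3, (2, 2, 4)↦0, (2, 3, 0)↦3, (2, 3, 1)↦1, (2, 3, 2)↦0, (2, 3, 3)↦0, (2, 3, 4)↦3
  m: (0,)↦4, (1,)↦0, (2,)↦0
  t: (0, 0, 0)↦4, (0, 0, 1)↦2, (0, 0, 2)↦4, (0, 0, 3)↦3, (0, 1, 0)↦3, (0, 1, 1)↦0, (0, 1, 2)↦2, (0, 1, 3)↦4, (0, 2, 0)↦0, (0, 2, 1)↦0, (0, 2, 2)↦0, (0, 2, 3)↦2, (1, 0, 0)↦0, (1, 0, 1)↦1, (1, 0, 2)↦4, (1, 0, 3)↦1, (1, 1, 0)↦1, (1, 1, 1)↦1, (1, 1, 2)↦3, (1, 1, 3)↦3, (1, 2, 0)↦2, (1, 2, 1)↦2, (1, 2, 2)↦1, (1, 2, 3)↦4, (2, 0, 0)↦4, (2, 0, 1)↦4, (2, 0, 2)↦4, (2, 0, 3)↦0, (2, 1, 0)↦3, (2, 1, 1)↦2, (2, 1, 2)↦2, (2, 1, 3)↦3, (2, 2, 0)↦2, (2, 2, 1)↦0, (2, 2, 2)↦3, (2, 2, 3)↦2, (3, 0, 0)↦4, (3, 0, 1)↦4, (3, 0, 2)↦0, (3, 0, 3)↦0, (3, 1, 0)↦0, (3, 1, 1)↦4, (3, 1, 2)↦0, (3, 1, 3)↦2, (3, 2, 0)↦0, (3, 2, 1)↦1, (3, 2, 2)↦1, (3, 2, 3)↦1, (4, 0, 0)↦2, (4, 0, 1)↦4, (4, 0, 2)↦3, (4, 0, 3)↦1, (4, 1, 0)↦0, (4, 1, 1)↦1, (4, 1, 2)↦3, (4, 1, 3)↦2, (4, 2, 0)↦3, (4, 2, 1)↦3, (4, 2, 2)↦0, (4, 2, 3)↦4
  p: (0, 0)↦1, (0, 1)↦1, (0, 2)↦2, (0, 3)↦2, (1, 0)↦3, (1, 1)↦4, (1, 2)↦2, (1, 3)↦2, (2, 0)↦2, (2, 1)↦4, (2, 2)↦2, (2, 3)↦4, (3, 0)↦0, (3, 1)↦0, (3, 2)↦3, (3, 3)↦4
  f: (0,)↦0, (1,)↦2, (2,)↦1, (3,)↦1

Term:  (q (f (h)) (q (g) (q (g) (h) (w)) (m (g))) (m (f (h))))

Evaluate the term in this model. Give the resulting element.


value = 2

  h = 0
  (f (h)) = f(0,) = 0
  g = 0
  g = 0
  h = 0
  w = 0
  (q (g) (h) (w)) = q(0, 0, 0) = 2
  g = 0
  (m (g)) = m(0,) = 4
  (q (g) (q (g) (h) (w)) (m (g))) = q(0, 2, 4) = 1
  h = 0
  (f (h)) = f(0,) = 0
  (m (f (h))) = m(0,) = 4
  (q (f (h)) (q (g) (q (g) (h) (w)) (m (g))) (m (f (h)))) = q(0, 1, 4) = 2


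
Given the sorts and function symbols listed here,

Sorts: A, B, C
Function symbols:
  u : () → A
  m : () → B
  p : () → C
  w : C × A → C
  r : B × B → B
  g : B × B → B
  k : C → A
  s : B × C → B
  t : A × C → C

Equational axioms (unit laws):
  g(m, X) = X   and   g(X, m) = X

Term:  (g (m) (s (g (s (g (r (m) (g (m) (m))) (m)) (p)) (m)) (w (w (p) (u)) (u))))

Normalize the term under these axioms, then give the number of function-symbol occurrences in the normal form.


size = 11

1. (g (m) (s (g (s (g (r (m) (g (m) (m))) (m)) (p)) (m)) (w (w (p) (u)) (u))))  →  (s (g (s (g (r (m) (g (m) (m))) (m)) (p)) (m)) (w (w (p) (u)) (u)))
2. (s (g (s (g (r (m) (g (m) (m))) (m)) (p)) (m)) (w (w (p) (u)) (u)))  →  (s (s (g (r (m) (g (m) (m))) (m)) (p)) (w (w (p) (u)) (u)))
3. (s (s (g (r (m) (g (m) (m))) (m)) (p)) (w (w (p) (u)) (u)))  →  (s (s (r (m) (g (m) (m))) (p)) (w (w (p) (u)) (u)))
4. (s (s (r (m) (g (m) (m))) (p)) (w (w (p) (u)) (u)))  →  (s (s (r (m) (m)) (p)) (w (w (p) (u)) (u)))
normal form: (s (s (r (m) (m)) (p)) (w (w (p) (u)) (u)))


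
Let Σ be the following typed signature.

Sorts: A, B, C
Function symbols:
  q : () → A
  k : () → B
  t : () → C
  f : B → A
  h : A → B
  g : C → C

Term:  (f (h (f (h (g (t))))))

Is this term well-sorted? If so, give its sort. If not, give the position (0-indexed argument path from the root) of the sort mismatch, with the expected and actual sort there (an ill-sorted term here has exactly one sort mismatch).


          (t) : C
        (g (t)) : C
      (h (g (t))) : ✗ arg 0 at [0, 0, 0, 0] has sort C, expected A

ill-sorted at position [0, 0, 0, 0]: expected A, got C


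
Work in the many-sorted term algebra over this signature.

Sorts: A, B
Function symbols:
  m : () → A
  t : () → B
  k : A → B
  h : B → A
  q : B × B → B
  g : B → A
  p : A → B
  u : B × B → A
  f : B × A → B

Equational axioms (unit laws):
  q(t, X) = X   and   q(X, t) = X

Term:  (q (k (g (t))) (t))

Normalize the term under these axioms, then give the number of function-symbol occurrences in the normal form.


1. (q (k (g (t))) (t))  →  (k (g (t)))
normal form: (k (g (t)))

size = 3


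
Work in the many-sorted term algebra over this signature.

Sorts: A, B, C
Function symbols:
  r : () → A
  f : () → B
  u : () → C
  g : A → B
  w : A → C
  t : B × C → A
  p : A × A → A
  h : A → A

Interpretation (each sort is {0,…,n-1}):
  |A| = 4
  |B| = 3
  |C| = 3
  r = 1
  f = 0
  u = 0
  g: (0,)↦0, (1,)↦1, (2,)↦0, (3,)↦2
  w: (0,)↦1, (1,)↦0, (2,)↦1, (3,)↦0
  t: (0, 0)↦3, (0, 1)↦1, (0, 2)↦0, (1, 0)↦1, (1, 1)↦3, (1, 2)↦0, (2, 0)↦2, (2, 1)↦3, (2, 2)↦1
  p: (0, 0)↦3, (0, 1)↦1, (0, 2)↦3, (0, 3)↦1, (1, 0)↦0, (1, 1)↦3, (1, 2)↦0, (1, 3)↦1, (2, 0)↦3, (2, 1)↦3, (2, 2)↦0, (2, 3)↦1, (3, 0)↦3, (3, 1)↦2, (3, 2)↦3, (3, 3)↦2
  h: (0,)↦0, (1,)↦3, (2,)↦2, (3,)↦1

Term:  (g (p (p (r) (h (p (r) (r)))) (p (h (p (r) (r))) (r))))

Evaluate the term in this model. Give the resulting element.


  r = 1
  r = 1
  r = 1
  (p (r) (r)) = p(1, 1) = 3
  (h (p (r) (r))) = h(3,) = 1
  (p (r) (h (p (r) (r)))) = p(1, 1) = 3
  r = 1
  r = 1
  (p (r) (r)) = p(1, 1) = 3
  (h (p (r) (r))) = h(3,) = 1
  r = 1
  (p (h (p (r) (r))) (r)) = p(1, 1) = 3
  (p (p (r) (h (p (r) (r)))) (p (h (p (r) (r))) (r))) = p(3, 3) = 2
  (g (p (p (r) (h (p (r) (r)))) (p (h (p (r) (r))) (r)))) = g(2,) = 0

value = 0
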